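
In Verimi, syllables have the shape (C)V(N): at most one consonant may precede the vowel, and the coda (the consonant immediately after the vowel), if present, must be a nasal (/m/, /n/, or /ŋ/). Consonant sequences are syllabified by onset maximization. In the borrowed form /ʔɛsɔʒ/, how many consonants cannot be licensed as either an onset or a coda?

1

Syllabifying with onset maximization leaves /ʒ/ stranded (only a nasal (/m/, /n/, or /ŋ/) is licensed in coda position; onsets are limited to one consonant).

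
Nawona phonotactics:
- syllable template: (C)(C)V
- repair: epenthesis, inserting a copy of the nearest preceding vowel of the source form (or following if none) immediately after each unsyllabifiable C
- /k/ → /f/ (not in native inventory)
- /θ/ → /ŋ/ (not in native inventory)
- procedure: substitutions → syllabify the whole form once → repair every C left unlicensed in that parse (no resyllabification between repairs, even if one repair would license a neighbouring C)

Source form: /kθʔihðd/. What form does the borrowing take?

Substitution: /k/ → /f/, /θ/ → /ŋ/, giving /fŋʔihðd/.
Under (C)(C)V, the unsyllabifiable consonants are /f/, /h/, /ð/, /d/ (no codas are permitted; onsets may contain at most 2 consonants).
Inserting the epenthetic vowel yields /f/ → /fi/, /h/ → /hi/, /ð/ → /ði/, /d/ → /di/.

fiŋʔihiðidi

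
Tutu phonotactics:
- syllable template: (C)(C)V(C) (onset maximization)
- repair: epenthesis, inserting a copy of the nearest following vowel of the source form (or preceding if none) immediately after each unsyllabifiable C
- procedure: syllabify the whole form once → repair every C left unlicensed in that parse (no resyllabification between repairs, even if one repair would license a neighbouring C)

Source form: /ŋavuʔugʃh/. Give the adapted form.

ŋavuʔugʃuhu

Under (C)(C)V(C), the unsyllabifiable consonants are /ʃ/, /h/ (at most one coda consonant is licensed; onsets may contain at most 2 consonants).
Each unlicensed consonant becomes the onset of a new syllable: /ʃ/ → /ʃu/, /h/ → /hu/.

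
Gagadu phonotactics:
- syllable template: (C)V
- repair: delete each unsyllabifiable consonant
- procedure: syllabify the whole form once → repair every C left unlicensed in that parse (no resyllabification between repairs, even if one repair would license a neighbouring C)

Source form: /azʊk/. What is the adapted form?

azʊ

The consonants /k/ cannot be parsed into a legal (C)V syllable (no codas are permitted; onsets are limited to one consonant).
Deletion applies to /k/.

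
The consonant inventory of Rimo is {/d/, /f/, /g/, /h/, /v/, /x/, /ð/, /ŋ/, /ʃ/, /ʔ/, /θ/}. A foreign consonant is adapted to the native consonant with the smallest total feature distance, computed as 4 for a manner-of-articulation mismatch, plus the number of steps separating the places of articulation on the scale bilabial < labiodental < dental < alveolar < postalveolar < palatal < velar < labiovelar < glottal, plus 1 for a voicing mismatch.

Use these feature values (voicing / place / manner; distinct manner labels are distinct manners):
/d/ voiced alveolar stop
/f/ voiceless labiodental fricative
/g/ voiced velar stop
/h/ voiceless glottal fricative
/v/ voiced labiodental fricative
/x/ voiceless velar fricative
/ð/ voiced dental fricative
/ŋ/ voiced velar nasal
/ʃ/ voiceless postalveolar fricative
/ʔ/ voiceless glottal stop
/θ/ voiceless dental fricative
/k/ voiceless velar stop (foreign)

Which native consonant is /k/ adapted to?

/g/ is closest: same manner (stop), place distance 0 (velar→velar), voicing differs (+1); total 1. Next closest is /ʔ/ at distance 2.

g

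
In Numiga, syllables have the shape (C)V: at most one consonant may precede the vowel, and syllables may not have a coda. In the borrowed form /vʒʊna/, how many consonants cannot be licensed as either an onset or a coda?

1

Under (C)V, the unsyllabifiable consonants are /v/ (no codas are permitted; onsets are limited to one consonant).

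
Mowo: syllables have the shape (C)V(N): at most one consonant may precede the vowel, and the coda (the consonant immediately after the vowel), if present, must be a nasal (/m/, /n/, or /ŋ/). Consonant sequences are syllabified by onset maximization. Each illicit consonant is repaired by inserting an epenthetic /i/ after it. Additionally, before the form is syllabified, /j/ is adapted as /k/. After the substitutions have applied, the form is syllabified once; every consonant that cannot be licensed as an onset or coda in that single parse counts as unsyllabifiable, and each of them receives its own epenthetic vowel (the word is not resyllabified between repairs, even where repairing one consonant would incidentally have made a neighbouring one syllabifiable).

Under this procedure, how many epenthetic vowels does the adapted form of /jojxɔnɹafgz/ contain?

After substitution the input is /kokxɔnɹafgz/.
The unsyllabifiable consonants are /k/, /f/, /g/, /z/; each receives one epenthetic vowel.

4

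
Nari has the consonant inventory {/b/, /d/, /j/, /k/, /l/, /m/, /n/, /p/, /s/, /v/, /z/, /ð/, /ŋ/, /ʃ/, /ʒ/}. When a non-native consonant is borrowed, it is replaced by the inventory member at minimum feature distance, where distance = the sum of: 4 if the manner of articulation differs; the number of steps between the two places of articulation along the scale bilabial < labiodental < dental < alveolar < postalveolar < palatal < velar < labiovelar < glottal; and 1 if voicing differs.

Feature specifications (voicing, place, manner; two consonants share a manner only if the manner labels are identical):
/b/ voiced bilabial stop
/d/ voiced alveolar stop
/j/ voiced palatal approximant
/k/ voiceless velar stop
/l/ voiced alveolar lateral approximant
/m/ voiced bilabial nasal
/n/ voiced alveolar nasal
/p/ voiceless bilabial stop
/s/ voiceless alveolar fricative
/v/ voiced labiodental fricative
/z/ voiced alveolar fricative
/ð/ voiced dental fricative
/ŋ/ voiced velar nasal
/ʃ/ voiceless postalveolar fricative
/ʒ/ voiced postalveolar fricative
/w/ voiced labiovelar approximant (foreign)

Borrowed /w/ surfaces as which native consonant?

/j/ is closest: same manner (approximant), place distance 2 (labiovelar→palatal), same voicing; total 2. Next closest is /ŋ/ at distance 5.

j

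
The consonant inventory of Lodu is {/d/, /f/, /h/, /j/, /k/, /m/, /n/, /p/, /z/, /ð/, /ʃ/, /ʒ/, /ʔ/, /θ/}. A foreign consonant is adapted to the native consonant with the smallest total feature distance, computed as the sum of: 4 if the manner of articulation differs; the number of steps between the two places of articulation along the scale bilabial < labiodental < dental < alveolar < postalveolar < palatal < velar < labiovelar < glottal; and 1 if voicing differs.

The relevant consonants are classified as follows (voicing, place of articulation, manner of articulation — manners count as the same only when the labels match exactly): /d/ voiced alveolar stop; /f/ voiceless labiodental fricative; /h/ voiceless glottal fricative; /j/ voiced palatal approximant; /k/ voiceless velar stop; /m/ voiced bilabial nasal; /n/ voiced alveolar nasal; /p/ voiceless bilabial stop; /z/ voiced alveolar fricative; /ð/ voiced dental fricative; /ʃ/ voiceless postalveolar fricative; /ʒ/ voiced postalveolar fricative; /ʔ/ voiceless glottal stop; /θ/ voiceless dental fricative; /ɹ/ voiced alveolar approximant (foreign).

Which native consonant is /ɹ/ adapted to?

/j/ is closest: same manner (approximant), place distance 2 (alveolar→palatal), same voicing; total 2. Next closest is /d/ at distance 4.

j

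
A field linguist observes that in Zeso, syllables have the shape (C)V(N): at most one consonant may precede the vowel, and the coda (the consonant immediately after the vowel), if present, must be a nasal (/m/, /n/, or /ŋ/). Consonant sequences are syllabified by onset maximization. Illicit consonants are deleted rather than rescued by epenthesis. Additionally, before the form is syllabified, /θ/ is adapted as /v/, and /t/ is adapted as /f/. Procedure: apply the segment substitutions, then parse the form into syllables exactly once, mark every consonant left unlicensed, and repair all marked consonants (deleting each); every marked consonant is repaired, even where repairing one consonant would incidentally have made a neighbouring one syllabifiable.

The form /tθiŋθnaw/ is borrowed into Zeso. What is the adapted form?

Substitution: /t/ → /f/, /θ/ → /v/, giving /fviŋvnaw/.
Syllabifying with onset maximization leaves /f/, /v/, /w/ stranded (only a nasal (/m/, /n/, or /ŋ/) is licensed in coda position; onsets are limited to one consonant).
Deletion applies to /f/, /v/, /w/.

viŋna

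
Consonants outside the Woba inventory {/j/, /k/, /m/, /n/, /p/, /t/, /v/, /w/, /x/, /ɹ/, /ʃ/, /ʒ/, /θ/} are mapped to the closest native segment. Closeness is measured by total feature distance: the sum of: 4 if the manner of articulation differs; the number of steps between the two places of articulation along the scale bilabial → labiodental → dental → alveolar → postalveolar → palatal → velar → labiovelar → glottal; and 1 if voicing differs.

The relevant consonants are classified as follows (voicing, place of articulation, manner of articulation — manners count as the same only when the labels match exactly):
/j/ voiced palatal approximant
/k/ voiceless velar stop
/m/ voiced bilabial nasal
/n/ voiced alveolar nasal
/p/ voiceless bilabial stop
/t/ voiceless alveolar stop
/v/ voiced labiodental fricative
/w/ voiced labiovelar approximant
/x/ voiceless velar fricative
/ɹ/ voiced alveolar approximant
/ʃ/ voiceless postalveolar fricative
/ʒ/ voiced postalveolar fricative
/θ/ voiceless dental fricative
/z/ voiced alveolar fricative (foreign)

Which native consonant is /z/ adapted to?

/ʒ/ is closest: same manner (fricative), place distance 1 (alveolar→postalveolar), same voicing; total 1. Next closest is /v/ at distance 2.

ʒ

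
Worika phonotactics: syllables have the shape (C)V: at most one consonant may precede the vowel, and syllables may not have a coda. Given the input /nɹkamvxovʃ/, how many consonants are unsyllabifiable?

The consonants /n/, /ɹ/, /m/, /v/, /v/, /ʃ/ cannot be parsed into a legal (C)V syllable (no codas are permitted; onsets are limited to one consonant).

6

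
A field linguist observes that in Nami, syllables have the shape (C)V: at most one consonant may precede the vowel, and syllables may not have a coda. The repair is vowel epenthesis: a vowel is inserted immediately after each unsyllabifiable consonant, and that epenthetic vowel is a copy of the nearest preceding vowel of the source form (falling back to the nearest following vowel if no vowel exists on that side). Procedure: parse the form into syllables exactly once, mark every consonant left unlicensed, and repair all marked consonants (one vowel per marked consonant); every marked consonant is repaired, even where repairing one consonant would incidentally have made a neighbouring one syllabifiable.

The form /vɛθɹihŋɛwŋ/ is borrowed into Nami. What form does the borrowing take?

The consonants /θ/, /h/, /w/, /ŋ/ cannot be parsed into a legal (C)V syllable (no codas are permitted; onsets are limited to one consonant).
Each unlicensed consonant becomes the onset of a new syllable: /θ/ → /θɛ/, /h/ → /hi/, /w/ → /wɛ/, /ŋ/ → /ŋɛ/.

vɛθɛɹihiŋɛwɛŋɛ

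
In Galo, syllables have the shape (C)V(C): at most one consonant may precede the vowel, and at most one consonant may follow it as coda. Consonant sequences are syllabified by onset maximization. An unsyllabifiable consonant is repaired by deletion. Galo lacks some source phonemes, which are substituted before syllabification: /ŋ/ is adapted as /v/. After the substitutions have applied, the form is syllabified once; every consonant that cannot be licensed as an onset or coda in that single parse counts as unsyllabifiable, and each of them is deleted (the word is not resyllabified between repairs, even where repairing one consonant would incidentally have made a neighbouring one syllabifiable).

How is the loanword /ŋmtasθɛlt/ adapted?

Substitution: /ŋ/ → /v/, giving /vmtasθɛlt/.
The consonants /v/, /m/, /t/ cannot be parsed into a legal (C)V(C) syllable (at most one coda consonant is licensed; onsets are limited to one consonant).
Deletion applies to /v/, /m/, /t/.

tasθɛl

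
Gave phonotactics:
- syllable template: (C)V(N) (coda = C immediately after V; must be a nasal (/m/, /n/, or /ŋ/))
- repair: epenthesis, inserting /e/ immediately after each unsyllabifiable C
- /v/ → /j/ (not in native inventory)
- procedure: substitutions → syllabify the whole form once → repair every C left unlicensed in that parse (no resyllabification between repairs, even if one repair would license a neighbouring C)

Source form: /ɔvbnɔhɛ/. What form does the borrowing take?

ɔjebenɔhɛ

Substitution: /v/ → /j/, giving /ɔjbnɔhɛ/.
Syllabifying with onset maximization leaves /j/, /b/ stranded (only a nasal (/m/, /n/, or /ŋ/) is licensed in coda position; onsets are limited to one consonant).
Epenthesis after each stranded consonant: /j/ → /je/, /b/ → /be/.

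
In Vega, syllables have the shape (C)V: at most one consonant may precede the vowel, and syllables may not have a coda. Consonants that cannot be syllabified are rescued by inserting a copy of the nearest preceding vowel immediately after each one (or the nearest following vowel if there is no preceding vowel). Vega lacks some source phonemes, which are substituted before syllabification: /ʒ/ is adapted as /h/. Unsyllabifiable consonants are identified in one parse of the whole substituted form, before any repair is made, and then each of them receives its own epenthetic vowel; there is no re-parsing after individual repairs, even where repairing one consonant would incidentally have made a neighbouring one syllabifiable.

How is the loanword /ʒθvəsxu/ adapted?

həθəvəsəxu

Substitution: /ʒ/ → /h/, giving /hθvəsxu/.
Syllabifying with onset maximization leaves /h/, /θ/, /s/ stranded (no codas are permitted; onsets are limited to one consonant).
Each unlicensed consonant becomes the onset of a new syllable: /h/ → /hə/, /θ/ → /θə/, /s/ → /sə/.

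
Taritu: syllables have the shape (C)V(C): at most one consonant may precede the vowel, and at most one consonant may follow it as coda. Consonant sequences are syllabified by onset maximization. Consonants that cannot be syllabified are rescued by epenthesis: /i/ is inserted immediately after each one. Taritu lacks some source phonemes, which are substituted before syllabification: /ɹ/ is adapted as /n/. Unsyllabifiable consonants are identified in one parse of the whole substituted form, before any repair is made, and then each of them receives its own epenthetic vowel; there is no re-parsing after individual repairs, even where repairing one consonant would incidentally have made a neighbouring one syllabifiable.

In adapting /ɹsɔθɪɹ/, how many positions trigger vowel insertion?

1

After substitution the input is /nsɔθɪn/.
The unsyllabifiable consonants are /n/; each receives one epenthetic vowel.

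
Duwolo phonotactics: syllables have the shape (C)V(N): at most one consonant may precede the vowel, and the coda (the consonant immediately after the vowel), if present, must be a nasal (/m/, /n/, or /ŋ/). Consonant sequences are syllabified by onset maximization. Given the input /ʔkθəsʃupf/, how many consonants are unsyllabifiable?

5

Under (C)V(N), the unsyllabifiable consonants are /ʔ/, /k/, /s/, /p/, /f/ (only a nasal (/m/, /n/, or /ŋ/) is licensed in coda position; onsets are limited to one consonant).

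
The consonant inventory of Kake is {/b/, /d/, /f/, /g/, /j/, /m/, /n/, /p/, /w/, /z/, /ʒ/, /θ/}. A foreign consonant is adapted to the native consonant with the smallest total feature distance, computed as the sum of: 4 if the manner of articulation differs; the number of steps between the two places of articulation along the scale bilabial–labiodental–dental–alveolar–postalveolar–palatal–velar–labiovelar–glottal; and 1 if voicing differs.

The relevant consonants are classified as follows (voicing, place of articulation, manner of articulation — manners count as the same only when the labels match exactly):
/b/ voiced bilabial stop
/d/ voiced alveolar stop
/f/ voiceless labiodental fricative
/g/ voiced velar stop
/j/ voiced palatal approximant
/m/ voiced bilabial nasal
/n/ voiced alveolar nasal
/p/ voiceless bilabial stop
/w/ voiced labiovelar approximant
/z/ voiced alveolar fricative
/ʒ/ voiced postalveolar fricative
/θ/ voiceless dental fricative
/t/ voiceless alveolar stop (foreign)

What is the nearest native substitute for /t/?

d

/d/ is closest: same manner (stop), place distance 0 (alveolar→alveolar), voicing differs (+1); total 1. Next closest is /p/ at distance 3.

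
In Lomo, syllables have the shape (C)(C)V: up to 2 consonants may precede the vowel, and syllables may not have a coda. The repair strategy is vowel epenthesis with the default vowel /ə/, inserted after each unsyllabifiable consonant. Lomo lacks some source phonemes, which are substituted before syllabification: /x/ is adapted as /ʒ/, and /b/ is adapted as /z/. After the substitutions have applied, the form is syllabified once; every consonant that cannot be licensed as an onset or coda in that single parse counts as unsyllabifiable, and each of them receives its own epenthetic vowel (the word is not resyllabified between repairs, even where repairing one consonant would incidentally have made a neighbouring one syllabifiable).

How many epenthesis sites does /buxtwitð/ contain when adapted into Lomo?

3

After substitution the input is /zuʒtwitð/.
The unsyllabifiable consonants are /ʒ/, /t/, /ð/; each receives one epenthetic vowel.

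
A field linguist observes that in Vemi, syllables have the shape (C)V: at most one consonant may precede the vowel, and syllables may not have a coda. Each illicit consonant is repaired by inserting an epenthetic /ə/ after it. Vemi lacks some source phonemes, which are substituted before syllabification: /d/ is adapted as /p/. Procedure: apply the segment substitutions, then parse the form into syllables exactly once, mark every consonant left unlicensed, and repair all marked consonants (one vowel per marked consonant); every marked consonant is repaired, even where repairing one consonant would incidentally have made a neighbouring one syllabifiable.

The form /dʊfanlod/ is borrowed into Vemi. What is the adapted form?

pʊfanəlopə

Substitution: /d/ → /p/, giving /pʊfanlop/.
Under (C)V, the unsyllabifiable consonants are /n/, /p/ (no codas are permitted; onsets are limited to one consonant).
Each unlicensed consonant becomes the onset of a new syllable: /n/ → /nə/, /p/ → /pə/.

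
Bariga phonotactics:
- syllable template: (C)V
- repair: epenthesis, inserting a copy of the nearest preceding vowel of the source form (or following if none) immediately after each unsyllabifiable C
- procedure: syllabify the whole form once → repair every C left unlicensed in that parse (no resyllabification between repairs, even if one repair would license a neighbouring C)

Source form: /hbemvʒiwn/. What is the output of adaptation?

hebemeveʒiwini

The consonants /h/, /m/, /v/, /w/, /n/ cannot be parsed into a legal (C)V syllable (no codas are permitted; onsets are limited to one consonant).
Each unlicensed consonant becomes the onset of a new syllable: /h/ → /he/, /m/ → /me/, /v/ → /ve/, /w/ → /wi/, /n/ → /ni/.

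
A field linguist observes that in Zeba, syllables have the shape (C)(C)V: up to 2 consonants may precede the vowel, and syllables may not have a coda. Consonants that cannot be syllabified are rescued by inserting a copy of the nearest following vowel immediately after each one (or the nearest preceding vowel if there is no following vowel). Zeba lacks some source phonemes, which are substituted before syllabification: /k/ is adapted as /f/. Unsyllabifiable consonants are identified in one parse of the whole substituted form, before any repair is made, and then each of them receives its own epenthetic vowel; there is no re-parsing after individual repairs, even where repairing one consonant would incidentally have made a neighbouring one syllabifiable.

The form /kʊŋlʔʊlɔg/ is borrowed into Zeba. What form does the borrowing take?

fʊŋʊlʔʊlɔgɔ

Substitution: /k/ → /f/, giving /fʊŋlʔʊlɔg/.
Syllabifying with onset maximization leaves /ŋ/, /g/ stranded (no codas are permitted; onsets may contain at most 2 consonants).
Each unlicensed consonant becomes the onset of a new syllable: /ŋ/ → /ŋʊ/, /g/ → /gɔ/.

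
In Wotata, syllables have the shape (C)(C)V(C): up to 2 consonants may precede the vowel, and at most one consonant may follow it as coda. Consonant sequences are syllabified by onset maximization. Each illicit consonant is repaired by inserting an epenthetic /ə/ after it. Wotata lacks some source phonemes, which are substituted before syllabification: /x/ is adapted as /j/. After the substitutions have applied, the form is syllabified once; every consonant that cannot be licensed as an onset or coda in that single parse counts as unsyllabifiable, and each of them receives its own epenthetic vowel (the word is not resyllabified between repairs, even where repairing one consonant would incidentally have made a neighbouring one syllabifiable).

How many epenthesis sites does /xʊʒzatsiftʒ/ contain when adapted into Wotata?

2

After substitution the input is /jʊʒzatsiftʒ/.
The unsyllabifiable consonants are /t/, /ʒ/; each receives one epenthetic vowel.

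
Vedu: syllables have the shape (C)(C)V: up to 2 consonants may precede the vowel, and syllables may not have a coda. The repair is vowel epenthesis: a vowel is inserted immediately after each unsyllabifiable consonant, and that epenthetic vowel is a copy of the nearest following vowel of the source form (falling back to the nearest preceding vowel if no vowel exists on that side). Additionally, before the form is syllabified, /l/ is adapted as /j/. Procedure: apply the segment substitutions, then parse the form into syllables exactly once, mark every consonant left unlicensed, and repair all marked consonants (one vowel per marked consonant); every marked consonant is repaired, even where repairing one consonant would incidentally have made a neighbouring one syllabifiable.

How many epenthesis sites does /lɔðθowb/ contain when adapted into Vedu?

After substitution the input is /jɔðθowb/.
The unsyllabifiable consonants are /w/, /b/; each receives one epenthetic vowel.

2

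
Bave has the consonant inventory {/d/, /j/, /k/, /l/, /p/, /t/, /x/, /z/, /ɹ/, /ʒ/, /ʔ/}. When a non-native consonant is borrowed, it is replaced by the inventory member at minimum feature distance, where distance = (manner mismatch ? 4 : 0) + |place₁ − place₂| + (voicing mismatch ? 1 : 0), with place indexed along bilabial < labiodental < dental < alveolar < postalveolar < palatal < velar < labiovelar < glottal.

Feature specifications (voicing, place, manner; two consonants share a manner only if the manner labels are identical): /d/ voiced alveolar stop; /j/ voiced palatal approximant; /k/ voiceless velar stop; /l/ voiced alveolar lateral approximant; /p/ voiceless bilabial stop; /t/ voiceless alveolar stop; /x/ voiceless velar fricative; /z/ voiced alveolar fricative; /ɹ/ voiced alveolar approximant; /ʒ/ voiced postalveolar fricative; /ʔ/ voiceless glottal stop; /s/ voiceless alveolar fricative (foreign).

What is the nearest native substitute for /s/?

z

/z/ is closest: same manner (fricative), place distance 0 (alveolar→alveolar), voicing differs (+1); total 1. Next closest is /ʒ/ at distance 2.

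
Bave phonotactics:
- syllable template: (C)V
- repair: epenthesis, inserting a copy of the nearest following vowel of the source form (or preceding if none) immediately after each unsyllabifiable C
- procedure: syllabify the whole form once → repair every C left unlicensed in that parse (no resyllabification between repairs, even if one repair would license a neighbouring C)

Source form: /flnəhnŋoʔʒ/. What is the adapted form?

fələnəhonoŋoʔoʒo

Under (C)V, the unsyllabifiable consonants are /f/, /l/, /h/, /n/, /ʔ/, /ʒ/ (no codas are permitted; onsets are limited to one consonant).
Inserting the epenthetic vowel yields /f/ → /fə/, /l/ → /lə/, /h/ → /ho/, /n/ → /no/, /ʔ/ → /ʔo/, /ʒ/ → /ʒo/.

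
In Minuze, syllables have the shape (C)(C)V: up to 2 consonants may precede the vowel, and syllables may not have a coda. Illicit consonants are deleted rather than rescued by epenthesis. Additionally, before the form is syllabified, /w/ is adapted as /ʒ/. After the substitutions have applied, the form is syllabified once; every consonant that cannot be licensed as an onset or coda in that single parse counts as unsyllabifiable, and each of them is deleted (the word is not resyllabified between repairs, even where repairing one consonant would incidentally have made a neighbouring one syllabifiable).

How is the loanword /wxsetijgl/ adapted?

Substitution: /w/ → /ʒ/, giving /ʒxsetijgl/.
Syllabifying with onset maximization leaves /ʒ/, /j/, /g/, /l/ stranded (no codas are permitted; onsets may contain at most 2 consonants).
Deleting the stranded consonants removes /ʒ/, /j/, /g/, /l/.

xseti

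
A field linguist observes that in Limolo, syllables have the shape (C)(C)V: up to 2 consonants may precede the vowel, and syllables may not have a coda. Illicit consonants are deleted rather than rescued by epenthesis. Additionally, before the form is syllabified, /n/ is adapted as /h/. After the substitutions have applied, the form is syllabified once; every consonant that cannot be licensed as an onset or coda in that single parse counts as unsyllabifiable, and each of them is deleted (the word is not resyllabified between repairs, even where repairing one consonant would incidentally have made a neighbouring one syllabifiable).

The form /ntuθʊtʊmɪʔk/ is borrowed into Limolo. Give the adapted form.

Substitution: /n/ → /h/, giving /htuθʊtʊmɪʔk/.
Under (C)(C)V, the unsyllabifiable consonants are /ʔ/, /k/ (no codas are permitted; onsets may contain at most 2 consonants).
Each unlicensed consonant is deleted: /ʔ/, /k/.

htuθʊtʊmɪ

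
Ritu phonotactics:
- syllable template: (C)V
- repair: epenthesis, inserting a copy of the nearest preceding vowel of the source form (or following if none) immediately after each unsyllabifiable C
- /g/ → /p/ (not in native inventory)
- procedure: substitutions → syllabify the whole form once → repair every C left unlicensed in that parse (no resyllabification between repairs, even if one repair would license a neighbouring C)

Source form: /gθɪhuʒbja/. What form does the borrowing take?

Substitution: /g/ → /p/, giving /pθɪhuʒbja/.
The consonants /p/, /ʒ/, /b/ cannot be parsed into a legal (C)V syllable (no codas are permitted; onsets are limited to one consonant).
Each unlicensed consonant becomes the onset of a new syllable: /p/ → /pɪ/, /ʒ/ → /ʒu/, /b/ → /bu/.

pɪθɪhuʒubuja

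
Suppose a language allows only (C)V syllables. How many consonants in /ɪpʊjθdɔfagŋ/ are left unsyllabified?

The consonants /j/, /θ/, /g/, /ŋ/ cannot be parsed into a legal (C)V syllable (no codas are permitted; onsets are limited to one consonant).

4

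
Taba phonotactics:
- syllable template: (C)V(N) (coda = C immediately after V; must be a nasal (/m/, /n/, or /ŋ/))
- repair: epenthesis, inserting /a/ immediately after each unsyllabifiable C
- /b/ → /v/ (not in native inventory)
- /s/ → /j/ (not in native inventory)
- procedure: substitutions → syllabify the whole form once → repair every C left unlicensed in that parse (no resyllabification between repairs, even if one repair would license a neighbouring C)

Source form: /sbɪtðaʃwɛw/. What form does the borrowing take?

javɪtaðaʃawɛwa

Substitution: /s/ → /j/, /b/ → /v/, giving /jvɪtðaʃwɛw/.
The consonants /j/, /t/, /ʃ/, /w/ cannot be parsed into a legal (C)V(N) syllable (only a nasal (/m/, /n/, or /ŋ/) is licensed in coda position; onsets are limited to one consonant).
Inserting the epenthetic vowel yields /j/ → /ja/, /t/ → /ta/, /ʃ/ → /ʃa/, /w/ → /wa/.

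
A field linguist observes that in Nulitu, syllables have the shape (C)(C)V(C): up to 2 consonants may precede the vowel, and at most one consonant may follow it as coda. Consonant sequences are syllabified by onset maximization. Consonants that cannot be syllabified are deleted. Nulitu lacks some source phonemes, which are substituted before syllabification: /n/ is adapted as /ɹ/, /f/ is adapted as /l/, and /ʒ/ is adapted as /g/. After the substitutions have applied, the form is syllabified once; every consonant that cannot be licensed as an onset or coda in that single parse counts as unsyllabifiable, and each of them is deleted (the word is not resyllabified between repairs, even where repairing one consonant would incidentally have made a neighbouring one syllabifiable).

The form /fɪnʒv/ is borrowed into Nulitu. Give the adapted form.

Substitution: /f/ → /l/, /n/ → /ɹ/, /ʒ/ → /g/, giving /lɪɹgv/.
Syllabifying with onset maximization leaves /g/, /v/ stranded (at most one coda consonant is licensed; onsets may contain at most 2 consonants).
Deleting the stranded consonants removes /g/, /v/.

lɪɹ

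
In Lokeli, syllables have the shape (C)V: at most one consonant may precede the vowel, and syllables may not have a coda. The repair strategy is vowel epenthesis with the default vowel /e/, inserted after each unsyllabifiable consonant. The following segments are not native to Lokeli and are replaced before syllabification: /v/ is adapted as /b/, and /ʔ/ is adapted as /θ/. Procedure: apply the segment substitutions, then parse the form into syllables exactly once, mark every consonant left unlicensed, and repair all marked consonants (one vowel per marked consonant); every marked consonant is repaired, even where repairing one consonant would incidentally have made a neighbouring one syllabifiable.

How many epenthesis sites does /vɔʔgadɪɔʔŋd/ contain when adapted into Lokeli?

4

After substitution the input is /bɔθgadɪɔθŋd/.
The unsyllabifiable consonants are /θ/, /θ/, /ŋ/, /d/; each receives one epenthetic vowel.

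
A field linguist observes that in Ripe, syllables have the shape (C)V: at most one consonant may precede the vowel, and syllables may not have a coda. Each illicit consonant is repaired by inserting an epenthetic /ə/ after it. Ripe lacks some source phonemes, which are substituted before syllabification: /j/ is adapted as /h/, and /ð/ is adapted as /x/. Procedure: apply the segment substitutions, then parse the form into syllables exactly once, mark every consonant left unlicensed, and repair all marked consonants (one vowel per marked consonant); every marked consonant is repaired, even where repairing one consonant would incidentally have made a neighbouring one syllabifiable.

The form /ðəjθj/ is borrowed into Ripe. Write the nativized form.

xəhəθəhə

Substitution: /ð/ → /x/, /j/ → /h/, giving /xəhθh/.
Syllabifying with onset maximization leaves /h/, /θ/, /h/ stranded (no codas are permitted; onsets are limited to one consonant).
Each unlicensed consonant becomes the onset of a new syllable: /h/ → /hə/, /θ/ → /θə/, /h/ → /hə/.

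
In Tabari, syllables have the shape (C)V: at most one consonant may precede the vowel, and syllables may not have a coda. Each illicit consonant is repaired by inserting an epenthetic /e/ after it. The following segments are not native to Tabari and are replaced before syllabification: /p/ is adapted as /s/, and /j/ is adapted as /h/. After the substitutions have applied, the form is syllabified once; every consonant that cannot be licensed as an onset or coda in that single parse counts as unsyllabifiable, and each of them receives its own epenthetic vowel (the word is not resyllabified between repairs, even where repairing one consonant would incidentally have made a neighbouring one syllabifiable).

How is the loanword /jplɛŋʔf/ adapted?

heselɛŋeʔefe

Substitution: /j/ → /h/, /p/ → /s/, giving /hslɛŋʔf/.
Under (C)V, the unsyllabifiable consonants are /h/, /s/, /ŋ/, /ʔ/, /f/ (no codas are permitted; onsets are limited to one consonant).
Epenthesis after each stranded consonant: /h/ → /he/, /s/ → /se/, /ŋ/ → /ŋe/, /ʔ/ → /ʔe/, /f/ → /fe/.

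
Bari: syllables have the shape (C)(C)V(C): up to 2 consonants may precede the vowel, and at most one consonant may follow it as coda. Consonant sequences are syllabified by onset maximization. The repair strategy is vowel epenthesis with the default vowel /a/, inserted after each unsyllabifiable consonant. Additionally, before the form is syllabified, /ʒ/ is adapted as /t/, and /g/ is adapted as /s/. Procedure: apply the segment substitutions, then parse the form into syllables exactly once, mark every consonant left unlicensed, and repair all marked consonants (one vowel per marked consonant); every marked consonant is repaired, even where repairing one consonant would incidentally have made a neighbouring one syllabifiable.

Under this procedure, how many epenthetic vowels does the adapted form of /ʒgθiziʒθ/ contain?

2

After substitution the input is /tsθizitθ/.
The unsyllabifiable consonants are /t/, /θ/; each receives one epenthetic vowel.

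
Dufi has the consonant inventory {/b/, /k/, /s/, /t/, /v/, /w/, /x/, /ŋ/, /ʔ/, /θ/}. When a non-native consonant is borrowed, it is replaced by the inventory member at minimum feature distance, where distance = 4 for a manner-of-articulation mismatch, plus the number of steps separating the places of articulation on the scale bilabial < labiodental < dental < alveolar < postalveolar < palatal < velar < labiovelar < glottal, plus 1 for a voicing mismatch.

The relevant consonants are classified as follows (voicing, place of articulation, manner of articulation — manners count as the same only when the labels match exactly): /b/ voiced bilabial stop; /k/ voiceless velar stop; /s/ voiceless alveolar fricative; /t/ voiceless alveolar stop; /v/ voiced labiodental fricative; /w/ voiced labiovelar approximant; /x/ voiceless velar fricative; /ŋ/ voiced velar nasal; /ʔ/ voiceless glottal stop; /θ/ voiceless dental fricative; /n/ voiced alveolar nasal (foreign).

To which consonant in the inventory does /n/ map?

ŋ

/ŋ/ is closest: same manner (nasal), place distance 3 (alveolar→velar), same voicing; total 3. Next closest is /s/ at distance 5.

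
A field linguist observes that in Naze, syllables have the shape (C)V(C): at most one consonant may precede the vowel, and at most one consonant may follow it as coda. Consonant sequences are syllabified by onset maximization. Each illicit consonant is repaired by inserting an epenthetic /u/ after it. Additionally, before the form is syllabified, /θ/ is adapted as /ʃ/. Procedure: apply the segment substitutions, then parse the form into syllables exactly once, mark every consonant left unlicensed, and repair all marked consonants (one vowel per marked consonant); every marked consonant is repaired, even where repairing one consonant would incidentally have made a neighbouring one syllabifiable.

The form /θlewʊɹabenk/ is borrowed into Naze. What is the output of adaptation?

Substitution: /θ/ → /ʃ/, giving /ʃlewʊɹabenk/.
Under (C)V(C), the unsyllabifiable consonants are /ʃ/, /k/ (at most one coda consonant is licensed; onsets are limited to one consonant).
Each unlicensed consonant becomes the onset of a new syllable: /ʃ/ → /ʃu/, /k/ → /ku/.

ʃulewʊɹabenku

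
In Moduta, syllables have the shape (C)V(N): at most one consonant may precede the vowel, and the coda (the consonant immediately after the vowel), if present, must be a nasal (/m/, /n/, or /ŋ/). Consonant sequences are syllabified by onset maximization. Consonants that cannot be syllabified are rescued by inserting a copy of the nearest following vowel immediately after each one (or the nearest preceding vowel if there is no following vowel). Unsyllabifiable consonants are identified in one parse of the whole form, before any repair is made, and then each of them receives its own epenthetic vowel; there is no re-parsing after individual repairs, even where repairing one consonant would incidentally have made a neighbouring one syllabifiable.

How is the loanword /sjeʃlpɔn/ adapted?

The consonants /s/, /ʃ/, /l/ cannot be parsed into a legal (C)V(N) syllable (only a nasal (/m/, /n/, or /ŋ/) is licensed in coda position; onsets are limited to one consonant).
Epenthesis after each stranded consonant: /s/ → /se/, /ʃ/ → /ʃɔ/, /l/ → /lɔ/.

sejeʃɔlɔpɔn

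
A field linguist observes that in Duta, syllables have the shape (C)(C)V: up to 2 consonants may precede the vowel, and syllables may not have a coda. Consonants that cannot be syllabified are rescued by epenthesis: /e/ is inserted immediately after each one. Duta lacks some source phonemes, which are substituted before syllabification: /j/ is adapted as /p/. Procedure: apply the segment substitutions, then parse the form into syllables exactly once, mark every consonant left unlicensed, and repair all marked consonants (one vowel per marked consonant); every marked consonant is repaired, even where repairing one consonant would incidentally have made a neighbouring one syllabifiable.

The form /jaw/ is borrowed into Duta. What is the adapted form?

Substitution: /j/ → /p/, giving /paw/.
Syllabifying with onset maximization leaves /w/ stranded (no codas are permitted; onsets may contain at most 2 consonants).
Inserting the epenthetic vowel yields /w/ → /we/.

pawe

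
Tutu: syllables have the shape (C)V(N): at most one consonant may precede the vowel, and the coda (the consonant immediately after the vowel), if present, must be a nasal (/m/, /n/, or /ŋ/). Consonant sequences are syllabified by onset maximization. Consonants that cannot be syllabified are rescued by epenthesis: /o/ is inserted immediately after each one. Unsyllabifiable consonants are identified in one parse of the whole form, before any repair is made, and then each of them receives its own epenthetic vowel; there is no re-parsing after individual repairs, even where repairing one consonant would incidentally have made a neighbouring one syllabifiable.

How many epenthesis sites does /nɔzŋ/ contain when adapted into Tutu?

2

The unsyllabifiable consonants are /z/, /ŋ/; each receives one epenthetic vowel.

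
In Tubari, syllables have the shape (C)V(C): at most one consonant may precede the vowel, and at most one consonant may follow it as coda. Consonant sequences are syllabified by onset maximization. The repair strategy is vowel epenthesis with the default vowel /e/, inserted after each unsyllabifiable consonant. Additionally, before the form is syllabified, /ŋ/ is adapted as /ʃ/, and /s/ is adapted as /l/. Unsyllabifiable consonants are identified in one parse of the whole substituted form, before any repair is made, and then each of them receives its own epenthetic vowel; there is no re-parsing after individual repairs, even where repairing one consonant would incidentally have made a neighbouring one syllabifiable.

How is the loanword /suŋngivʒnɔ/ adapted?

Substitution: /s/ → /l/, /ŋ/ → /ʃ/, giving /luʃngivʒnɔ/.
Under (C)V(C), the unsyllabifiable consonants are /n/, /ʒ/ (at most one coda consonant is licensed; onsets are limited to one consonant).
Inserting the epenthetic vowel yields /n/ → /ne/, /ʒ/ → /ʒe/.

luʃnegivʒenɔ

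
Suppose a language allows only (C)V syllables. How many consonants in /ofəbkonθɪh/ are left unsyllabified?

3

The consonants /b/, /n/, /h/ cannot be parsed into a legal (C)V syllable (no codas are permitted; onsets are limited to one consonant).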